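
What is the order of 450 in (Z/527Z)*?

40

ord(450) | φ(527) = φ(17·31) = (17−1)·(31−1) = 16·30 = 480 = 2^5 · 3 · 5.
Divisors of 480: 1, 2, 3, 4, 5, 6, 8, 10, 12, 15, 16, 20, 24, 30, 32, 40, 48, 60, 80, 96, 120, 160, 240, 480.
Compute 450^d (mod 527) for the divisors d until we hit 1:
450^1 ≡ 450 (mod 527)
450^2 ≡ 132 (mod 527)
450^3 ≡ 376 (mod 527)
450^4 ≡ 33 (mod 527)
450^5 ≡ 94 (mod 527)
450^6 ≡ 140 (mod 527)
450^8 ≡ 35 (mod 527)
450^10 ≡ 404 (mod 527)
450^12 ≡ 101 (mod 527)
450^15 ≡ 32 (mod 527)
450^16 ≡ 171 (mod 527)
450^20 ≡ 373 (mod 527)
450^24 ≡ 188 (mod 527)
450^30 ≡ 497 (mod 527)
450^32 ≡ 256 (mod 527)
450^40 ≡ 1 (mod 527) ✓
The smallest such exponent is 40, so the order of 450 is 40.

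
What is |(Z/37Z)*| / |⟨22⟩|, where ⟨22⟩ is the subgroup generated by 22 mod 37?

1

The order of 22 must divide φ(37) = 37 − 1 = 36 = 2^2 · 3^2.
Divisors of 36: 1, 2, 3, 4, 6, 9, 12, 18, 36.
Test each divisor d:
22^1 ≡ 22
22^2 ≡ 3
22^3 ≡ 29
22^4 ≡ 9
22^6 ≡ 27
22^9 ≡ 6
22^12 ≡ 26
22^18 ≡ 36
22^36 ≡ 1
The order of 22 is 36, so the subgroup it generates has 36 elements.
[(Z/37Z)^× : ⟨22⟩] = 36/36 = 1.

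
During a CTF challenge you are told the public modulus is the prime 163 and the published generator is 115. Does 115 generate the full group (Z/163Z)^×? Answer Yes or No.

No

φ(163) = 163 − 1 = 162 = 2 · 3^4.
115 is a primitive root mod 163 iff 115^(φ(163)/q) ≢ 1 for every prime q | φ(163), i.e. q ∈ {2, 3}.
115^81 ≡ 1 (mod 163)  [q = 2: ≡ 1 ✗]
115^54 ≡ 1 (mod 163)  [q = 3: ≡ 1 ✗]
Since 115^81 ≡ 1, the order of 115 divides 81 < 162, so 115 is not a primitive root.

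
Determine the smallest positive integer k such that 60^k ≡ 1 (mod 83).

82

The order of 60 must divide φ(83) = 83 − 1 = 82 = 2 · 41.
Divisors of 82: 1, 2, 41, 82.
Check 60^d mod 83 for each divisor in increasing order:
60^1 ≡ 60 (mod 83)
60^2 ≡ 31 (mod 83)
60^41 ≡ 82 (mod 83)
60^82 ≡ 1 (mod 83) ✓
Therefore the multiplicative order of 60 modulo 83 is 82.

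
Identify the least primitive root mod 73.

5

φ(73) = 73 − 1 = 72 = 2^3 · 3^2.
g is a primitive root iff g^(72/q) ≢ 1 (mod 73) for each prime q ∈ {2, 3}.
g = 2: 2^36 ≡ 1 — hits 1, so not a primitive root.
g = 3: 3^36 ≡ 1 — hits 1, so not a primitive root.
g = 4: 4^36 ≡ 1 — hits 1, so not a primitive root.
g = 5: 5^36 ≡ 72; 5^24 ≡ 8 — none is 1, so 5 is a primitive root.
Hence the least primitive root of 73 is 5.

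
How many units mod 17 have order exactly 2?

1

φ(17) = 17 − 1 = 16 = 2^4.
(Z/17Z)^× is cyclic (|G| = 16); a cyclic group of order m has exactly φ(d) elements of each order d | m, and none otherwise.
2 | 16, and φ(2) = 2 − 1 = 1.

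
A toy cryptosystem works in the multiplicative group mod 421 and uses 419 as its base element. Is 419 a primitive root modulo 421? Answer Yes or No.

φ(421) = 421 − 1 = 420 = 2^2 · 3 · 5 · 7.
An element g generates (Z/421Z)^× iff g^(420/q) ≢ 1 (mod 421) for each prime q ∈ {2, 3, 5, 7}.
419^210 ≡ 420 (mod 421)  [q = 2: ≢ 1 ✓]
419^140 ≡ 400 (mod 421)  [q = 3: ≢ 1 ✓]
419^84 ≡ 279 (mod 421)  [q = 5: ≢ 1 ✓]
419^60 ≡ 370 (mod 421)  [q = 7: ≢ 1 ✓]
Every test exponent gives a nontrivial residue, hence 419 generates the full group.

Yes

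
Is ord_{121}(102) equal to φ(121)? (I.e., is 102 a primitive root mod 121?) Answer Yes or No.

No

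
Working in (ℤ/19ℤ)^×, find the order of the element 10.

18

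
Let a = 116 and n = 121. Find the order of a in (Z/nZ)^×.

Since 116 ∈ (Z/121Z)^×, its order divides φ(121) = φ(11^2) = 11·(11−1) = 110 = 2 · 5 · 11.
Divisors of 110: 1, 2, 5, 10, 11, 22, 55, 110.
Test each divisor d:
116^1 ≡ 116 (mod 121)
116^2 ≡ 25 (mod 121)
116^5 ≡ 21 (mod 121)
116^10 ≡ 78 (mod 121)
116^11 ≡ 94 (mod 121)
116^22 ≡ 3 (mod 121)
116^55 ≡ 120 (mod 121)
116^110 ≡ 1 (mod 121) ✓
Hence ord(116) = 110.

110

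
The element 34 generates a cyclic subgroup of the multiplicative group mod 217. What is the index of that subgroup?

ord(34) | φ(217) = φ(7·31) = (7−1)·(31−1) = 6·30 = 180 = 2^2 · 3^2 · 5.
Divisors of 180: 1, 2, 3, 4, 5, 6, 9, 10, 12, 15, 18, 20, 30, 36, 45, 60, 90, 180.
Evaluate successive powers at the divisors of 180:
34^1 ≡ 34 (mod 217)
34^2 ≡ 71 (mod 217)
34^3 ≡ 27 (mod 217)
34^4 ≡ 50 (mod 217)
34^5 ≡ 181 (mod 217)
34^6 ≡ 78 (mod 217)
34^9 ≡ 153 (mod 217)
34^10 ≡ 211 (mod 217)
34^12 ≡ 8 (mod 217)
34^15 ≡ 216 (mod 217)
34^18 ≡ 190 (mod 217)
34^20 ≡ 36 (mod 217)
34^30 ≡ 1 (mod 217) ✓
Thus |⟨34⟩| = ord(34) = 30.
[(Z/217Z)^× : ⟨34⟩] = 180/30 = 6.

6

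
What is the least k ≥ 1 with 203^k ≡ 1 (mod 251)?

The order of 203 must divide φ(251) = 251 − 1 = 250 = 2 · 5^3.
Divisors of 250: 1, 2, 5, 10, 25, 50, 125, 250.
Test each divisor d:
203^1 ≡ 203 (mod 251)
203^2 ≡ 45 (mod 251)
203^5 ≡ 188 (mod 251)
203^10 ≡ 204 (mod 251)
203^25 ≡ 138 (mod 251)
203^50 ≡ 219 (mod 251)
203^125 ≡ 250 (mod 251)
203^250 ≡ 1 (mod 251) ✓
Hence ord(203) = 250.

250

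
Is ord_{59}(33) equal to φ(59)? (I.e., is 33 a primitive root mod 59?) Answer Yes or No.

Yes

φ(59) = 59 − 1 = 58 = 2 · 29.
An element g generates (Z/59Z)^× iff g^(58/q) ≢ 1 (mod 59) for each prime q ∈ {2, 29}.
33^29 ≡ 58 (mod 59)  [q = 2: ≢ 1 ✓]
33^2 ≡ 27 (mod 59)  [q = 29: ≢ 1 ✓]
All checks pass, so 33 has order 58 and is a primitive root modulo 59.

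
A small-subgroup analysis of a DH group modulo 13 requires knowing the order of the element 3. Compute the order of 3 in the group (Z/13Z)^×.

3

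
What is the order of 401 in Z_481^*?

12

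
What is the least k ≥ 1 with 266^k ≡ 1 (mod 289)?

ord(266) | φ(289) = φ(17^2) = 17·(17−1) = 272 = 2^4 · 17.
Divisors of 272: 1, 2, 4, 8, 16, 17, 34, 68, 136, 272.
Evaluate successive powers at the divisors of 272:
266^1 ≡ 266 (mod 289)
266^2 ≡ 240 (mod 289)
266^4 ≡ 89 (mod 289)
266^8 ≡ 118 (mod 289)
266^16 ≡ 52 (mod 289)
266^17 ≡ 249 (mod 289)
266^34 ≡ 155 (mod 289)
266^68 ≡ 38 (mod 289)
266^136 ≡ 288 (mod 289)
266^272 ≡ 1 (mod 289) ✓
So ord_289(266) = 272.

272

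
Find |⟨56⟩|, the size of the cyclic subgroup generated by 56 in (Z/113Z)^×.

28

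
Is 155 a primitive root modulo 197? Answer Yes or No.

φ(197) = 197 − 1 = 196 = 2^2 · 7^2.
An element g generates (Z/197Z)^× iff g^(196/q) ≢ 1 (mod 197) for each prime q ∈ {2, 7}.
155^98 ≡ 1 (mod 197)  [q = 2: ≡ 1 ✗]
155^28 ≡ 36 (mod 197)  [q = 7: ≢ 1 ✓]
155^98 ≡ 1 shows ord(155) | 98, strictly less than φ(197); not a primitive root.

No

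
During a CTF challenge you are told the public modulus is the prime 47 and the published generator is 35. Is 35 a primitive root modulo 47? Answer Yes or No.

Yes

φ(47) = 47 − 1 = 46 = 2 · 23.
It suffices to check that the order of 35 is not a proper divisor of 46: compute 35^(46/q) for q ∈ {2, 23}.
35^23 ≡ 46 (mod 47)  [q = 2: ≢ 1 ✓]
35^2 ≡ 3 (mod 47)  [q = 23: ≢ 1 ✓]
All checks pass, so 35 has order 46 and is a primitive root modulo 47.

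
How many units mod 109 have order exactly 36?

φ(109) = 109 − 1 = 108 = 2^2 · 3^3.
(Z/109Z)^× is cyclic (|G| = 108); a cyclic group of order m has exactly φ(d) elements of each order d | m, and none otherwise.
36 = 2^2 · 3^2 divides 108, and φ(36) = 12.

12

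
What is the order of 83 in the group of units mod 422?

15

The order of 83 must divide φ(422) = φ(2)·φ(211) = 1·210 = 210 = 2 · 3 · 5 · 7.
Divisors of 210: 1, 2, 3, 5, 6, 7, 10, 14, 15, 21, 30, 35, 42, 70, 105, 210.
Evaluate successive powers at the divisors of 210:
83^1 ≡ 83 (mod 422)
83^2 ≡ 137 (mod 422)
83^3 ≡ 399 (mod 422)
83^5 ≡ 225 (mod 422)
83^6 ≡ 107 (mod 422)
83^7 ≡ 19 (mod 422)
83^10 ≡ 407 (mod 422)
83^14 ≡ 361 (mod 422)
83^15 ≡ 1 (mod 422) ✓
Hence ord(83) = 15.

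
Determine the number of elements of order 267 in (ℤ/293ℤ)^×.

0

φ(293) = 293 − 1 = 292 = 2^2 · 73.
In a cyclic group of order 292, there are φ(d) elements of order d for each divisor d of 292, and zero for non-divisors.
Here 292 is not a multiple of 267, so there are no elements of order 267.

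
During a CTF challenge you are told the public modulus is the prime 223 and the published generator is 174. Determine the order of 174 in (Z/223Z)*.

74

By Lagrange's theorem, ord_223(174) divides φ(223) = 223 − 1 = 222 = 2 · 3 · 37.
Divisors of 222: 1, 2, 3, 6, 37, 74, 111, 222.
Test each divisor d:
174^1 ≡ 174 (mod 223)
174^2 ≡ 171 (mod 223)
174^3 ≡ 95 (mod 223)
174^6 ≡ 105 (mod 223)
174^37 ≡ 222 (mod 223)
174^74 ≡ 1 (mod 223) ✓
The smallest such exponent is 74, so the order of 174 is 74.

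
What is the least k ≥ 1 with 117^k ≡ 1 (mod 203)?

By Lagrange's theorem, ord_203(117) divides φ(203) = φ(7·29) = (7−1)·(29−1) = 6·28 = 168 = 2^3 · 3 · 7.
Divisors of 168: 1, 2, 3, 4, 6, 7, 8, 12, 14, 21, 24, 28, 42, 56, 84, 168.
Test each divisor d:
117^1 ≡ 117
117^2 ≡ 88
117^3 ≡ 146
117^4 ≡ 30
117^6 ≡ 1
Therefore the multiplicative order of 117 modulo 203 is 6.

6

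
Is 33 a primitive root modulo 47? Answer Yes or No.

Yes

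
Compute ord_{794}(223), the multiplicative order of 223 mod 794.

396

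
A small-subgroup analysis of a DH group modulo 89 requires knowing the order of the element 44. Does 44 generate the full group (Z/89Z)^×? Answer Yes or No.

φ(89) = 89 − 1 = 88 = 2^3 · 11.
An element g generates (Z/89Z)^× iff g^(88/q) ≢ 1 (mod 89) for each prime q ∈ {2, 11}.
44^44 ≡ 1 (mod 89)  [q = 2: ≡ 1 ✗]
44^8 ≡ 8 (mod 89)  [q = 11: ≢ 1 ✓]
The check at q = 2 fails, so 44 generates a proper subgroup.

No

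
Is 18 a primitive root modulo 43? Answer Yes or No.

Yes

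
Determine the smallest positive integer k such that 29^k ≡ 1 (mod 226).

112

ord(29) | φ(226) = φ(2)·φ(113) = 1·112 = 112 = 2^4 · 7.
Divisors of 112: 1, 2, 4, 7, 8, 14, 16, 28, 56, 112.
Test each divisor d:
29^1 ≡ 29 (mod 226)
29^2 ≡ 163 (mod 226)
29^4 ≡ 127 (mod 226)
29^7 ≡ 73 (mod 226)
29^8 ≡ 83 (mod 226)
29^14 ≡ 131 (mod 226)
29^16 ≡ 109 (mod 226)
29^28 ≡ 211 (mod 226)
29^56 ≡ 225 (mod 226)
29^112 ≡ 1 (mod 226) ✓
Hence ord(29) = 112.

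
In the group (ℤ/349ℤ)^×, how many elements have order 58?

φ(349) = 349 − 1 = 348 = 2^2 · 3 · 29.
(Z/349Z)^× is cyclic (|G| = 348); a cyclic group of order m has exactly φ(d) elements of each order d | m, and none otherwise.
58 = 2 · 29 divides 348, and φ(58) = 28.

28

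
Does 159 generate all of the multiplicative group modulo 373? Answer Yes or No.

φ(373) = 373 − 1 = 372 = 2^2 · 3 · 31.
It suffices to check that the order of 159 is not a proper divisor of 372: compute 159^(372/q) for q ∈ {2, 3, 31}.
159^186 ≡ 372 (mod 373)  [q = 2: ≢ 1 ✓]
159^124 ≡ 88 (mod 373)  [q = 3: ≢ 1 ✓]
159^12 ≡ 111 (mod 373)  [q = 31: ≢ 1 ✓]
All checks pass, so 159 has order 372 and is a primitive root modulo 373.

Yes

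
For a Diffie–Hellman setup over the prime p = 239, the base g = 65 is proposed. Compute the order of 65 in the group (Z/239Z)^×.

238

By Lagrange's theorem, ord_239(65) divides φ(239) = 239 − 1 = 238 = 2 · 7 · 17.
Divisors of 238: 1, 2, 7, 14, 17, 34, 119, 238.
Test each divisor d:
65^1 ≡ 65 (mod 239)
65^2 ≡ 162 (mod 239)
65^7 ≡ 73 (mod 239)
65^14 ≡ 71 (mod 239)
65^17 ≡ 38 (mod 239)
65^34 ≡ 10 (mod 239)
65^119 ≡ 238 (mod 239)
65^238 ≡ 1 (mod 239) ✓
Therefore the multiplicative order of 65 modulo 239 is 238.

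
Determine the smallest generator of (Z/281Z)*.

3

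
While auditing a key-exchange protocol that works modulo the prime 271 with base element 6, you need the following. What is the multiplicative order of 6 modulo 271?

270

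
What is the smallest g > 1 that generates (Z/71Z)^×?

φ(71) = 71 − 1 = 70 = 2 · 5 · 7.
g is a primitive root iff g^(70/q) ≢ 1 (mod 71) for each prime q ∈ {2, 5, 7}.
g = 2: 2^35 ≡ 1 — hits 1, so not a primitive root.
g = 3: 3^35 ≡ 1 — hits 1, so not a primitive root.
g = 4: 4^35 ≡ 1 — hits 1, so not a primitive root.
g = 5: 5^35 ≡ 1 — hits 1, so not a primitive root.
g = 6: 6^35 ≡ 1 — hits 1, so not a primitive root.
g = 7: 7^35 ≡ 70; 7^14 ≡ 54; 7^10 ≡ 45 — none is 1, so 7 is a primitive root.
Hence the least primitive root of 71 is 7.

7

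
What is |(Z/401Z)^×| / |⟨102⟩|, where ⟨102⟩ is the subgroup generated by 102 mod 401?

10

Since 102 ∈ (Z/401Z)^×, its order divides φ(401) = 401 − 1 = 400 = 2^4 · 5^2.
Divisors of 400: 1, 2, 4, 5, 8, 10, 16, 20, 25, 40, 50, 80, 100, 200, 400.
Evaluate successive powers at the divisors of 400:
102^1 ≡ 102
102^2 ≡ 379
102^4 ≡ 83
102^5 ≡ 45
102^8 ≡ 72
102^10 ≡ 20
102^16 ≡ 372
102^20 ≡ 400
102^25 ≡ 356
102^40 ≡ 1
So ord_401(102) = 40, hence |⟨102⟩| = 40.
[(Z/401Z)^× : ⟨102⟩] = 400/40 = 10.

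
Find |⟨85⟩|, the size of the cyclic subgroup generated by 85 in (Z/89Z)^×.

22

Since 85 ∈ (Z/89Z)^×, its order divides φ(89) = 89 − 1 = 88 = 2^3 · 11.
Divisors of 88: 1, 2, 4, 8, 11, 22, 44, 88.
Evaluate successive powers at the divisors of 88:
85^1 ≡ 85 (mod 89)
85^2 ≡ 16 (mod 89)
85^4 ≡ 78 (mod 89)
85^8 ≡ 32 (mod 89)
85^11 ≡ 88 (mod 89)
85^22 ≡ 1 (mod 89) ✓
Hence ord(85) = 22.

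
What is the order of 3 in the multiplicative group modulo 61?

10

ord(3) | φ(61) = 61 − 1 = 60 = 2^2 · 3 · 5.
Divisors of 60: 1, 2, 3, 4, 5, 6, 10, 12, 15, 20, 30, 60.
Evaluate successive powers at the divisors of 60:
3^1 ≡ 3
3^2 ≡ 9
3^3 ≡ 27
3^4 ≡ 20
3^5 ≡ 60
3^6 ≡ 58
3^10 ≡ 1
Therefore the multiplicative order of 3 modulo 61 is 10.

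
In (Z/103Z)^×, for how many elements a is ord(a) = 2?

φ(103) = 103 − 1 = 102 = 2 · 3 · 17.
In a cyclic group of order 102, there are φ(d) elements of order d for each divisor d of 102, and zero for non-divisors.
2 | 102, and φ(2) = 2 − 1 = 1.

1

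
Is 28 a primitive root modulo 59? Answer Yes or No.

No

φ(59) = 59 − 1 = 58 = 2 · 29.
It suffices to check that the order of 28 is not a proper divisor of 58: compute 28^(58/q) for q ∈ {2, 29}.
28^29 ≡ 1 (mod 59)  [q = 2: ≡ 1 ✗]
28^2 ≡ 17 (mod 59)  [q = 29: ≢ 1 ✓]
The check at q = 2 fails, so 28 generates a proper subgroup.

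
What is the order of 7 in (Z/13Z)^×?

12

The order of 7 must divide φ(13) = 13 − 1 = 12 = 2^2 · 3.
Divisors of 12: 1, 2, 3, 4, 6, 12.
Compute 7^d (mod 13) for the divisors d until we hit 1:
7^1 ≡ 7 (mod 13)
7^2 ≡ 10 (mod 13)
7^3 ≡ 5 (mod 13)
7^4 ≡ 9 (mod 13)
7^6 ≡ 12 (mod 13)
7^12 ≡ 1 (mod 13) ✓
Hence ord(7) = 12.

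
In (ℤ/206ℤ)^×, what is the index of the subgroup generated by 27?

3

Since 27 ∈ (Z/206Z)^×, its order divides φ(206) = φ(2)·φ(103) = 1·102 = 102 = 2 · 3 · 17.
Divisors of 102: 1, 2, 3, 6, 17, 34, 51, 102.
Compute 27^d (mod 206) for the divisors d until we hit 1:
27^1 ≡ 27
27^2 ≡ 111
27^3 ≡ 113
27^6 ≡ 203
27^17 ≡ 205
27^34 ≡ 1
Thus |⟨27⟩| = ord(27) = 34.
The index is φ(206) / ord(27) = 102 / 34 = 3.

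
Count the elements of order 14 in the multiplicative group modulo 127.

6

φ(127) = 127 − 1 = 126 = 2 · 3^2 · 7.
In a cyclic group of order 126, there are φ(d) elements of order d for each divisor d of 126, and zero for non-divisors.
14 = 2 · 7 divides 126, and φ(14) = 6.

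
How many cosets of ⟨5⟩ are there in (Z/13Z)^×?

3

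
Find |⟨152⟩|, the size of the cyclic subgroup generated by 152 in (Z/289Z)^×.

34

ord(152) | φ(289) = φ(17^2) = 17·(17−1) = 272 = 2^4 · 17.
Divisors of 272: 1, 2, 4, 8, 16, 17, 34, 68, 136, 272.
Test each divisor d:
152^1 ≡ 152
152^2 ≡ 273
152^4 ≡ 256
152^8 ≡ 222
152^16 ≡ 154
152^17 ≡ 288
152^34 ≡ 1
Therefore the multiplicative order of 152 modulo 289 is 34.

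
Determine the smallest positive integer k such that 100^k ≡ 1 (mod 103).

17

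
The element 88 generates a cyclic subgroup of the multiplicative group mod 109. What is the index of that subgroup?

2

By Lagrange's theorem, ord_109(88) divides φ(109) = 109 − 1 = 108 = 2^2 · 3^3.
Divisors of 108: 1, 2, 3, 4, 6, 9, 12, 18, 27, 36, 54, 108.
Check 88^d mod 109 for each divisor in increasing order:
88^1 ≡ 88 (mod 109)
88^2 ≡ 5 (mod 109)
88^3 ≡ 4 (mod 109)
88^4 ≡ 25 (mod 109)
88^6 ≡ 16 (mod 109)
88^9 ≡ 64 (mod 109)
88^12 ≡ 38 (mod 109)
88^18 ≡ 63 (mod 109)
88^27 ≡ 108 (mod 109)
88^36 ≡ 45 (mod 109)
88^54 ≡ 1 (mod 109) ✓
So ord_109(88) = 54, hence |⟨88⟩| = 54.
Index = |(Z/109Z)^×| / |⟨88⟩| = 108 / 54 = 2.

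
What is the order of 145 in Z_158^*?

78

The order of 145 must divide φ(158) = φ(2)·φ(79) = 1·78 = 78 = 2 · 3 · 13.
Divisors of 78: 1, 2, 3, 6, 13, 26, 39, 78.
Evaluate successive powers at the divisors of 78:
145^1 ≡ 145
145^2 ≡ 11
145^3 ≡ 15
145^6 ≡ 67
145^13 ≡ 103
145^26 ≡ 23
145^39 ≡ 157
145^78 ≡ 1
So ord_158(145) = 78.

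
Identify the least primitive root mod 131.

2

φ(131) = 131 − 1 = 130 = 2 · 5 · 13.
g is a primitive root iff g^(130/q) ≢ 1 (mod 131) for each prime q ∈ {2, 5, 13}.
g = 2: 2^65 ≡ 130; 2^26 ≡ 53; 2^10 ≡ 107 — none is 1, so 2 is a primitive root.
Hence the least primitive root of 131 is 2.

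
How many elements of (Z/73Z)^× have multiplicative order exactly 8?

4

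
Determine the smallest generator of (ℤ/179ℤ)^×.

2

φ(179) = 179 − 1 = 178 = 2 · 89.
g is a primitive root iff g^(178/q) ≢ 1 (mod 179) for each prime q ∈ {2, 89}.
g = 2: 2^89 ≡ 178; 2^2 ≡ 4 — none is 1, so 2 is a primitive root.
The smallest primitive root modulo 179 is 2.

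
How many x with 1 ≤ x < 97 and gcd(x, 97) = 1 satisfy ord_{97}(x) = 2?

φ(97) = 97 − 1 = 96 = 2^5 · 3.
Since (Z/97Z)^× is cyclic of order 96, the number of elements of order d is φ(d) when d | 96 and 0 otherwise.
2 | 96, and φ(2) = 2 − 1 = 1.

1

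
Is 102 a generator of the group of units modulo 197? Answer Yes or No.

Yes

φ(197) = 197 − 1 = 196 = 2^2 · 7^2.
102 is a primitive root mod 197 iff 102^(φ(197)/q) ≢ 1 for every prime q | φ(197), i.e. q ∈ {2, 7}.
102^98 ≡ 196 (mod 197)  [q = 2: ≢ 1 ✓]
102^28 ≡ 114 (mod 197)  [q = 7: ≢ 1 ✓]
All checks pass, so 102 has order 196 and is a primitive root modulo 197.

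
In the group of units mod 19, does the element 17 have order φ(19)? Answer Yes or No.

φ(19) = 19 − 1 = 18 = 2 · 3^2.
It suffices to check that the order of 17 is not a proper divisor of 18: compute 17^(18/q) for q ∈ {2, 3}.
17^9 ≡ 1 (mod 19)  [q = 2: ≡ 1 ✗]
17^6 ≡ 7 (mod 19)  [q = 3: ≢ 1 ✓]
17^9 ≡ 1 shows ord(17) | 9, strictly less than φ(19); not a primitive root.

No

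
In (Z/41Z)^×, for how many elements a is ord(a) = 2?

φ(41) = 41 − 1 = 40 = 2^3 · 5.
(Z/41Z)^× is cyclic (|G| = 40); a cyclic group of order m has exactly φ(d) elements of each order d | m, and none otherwise.
2 | 40, and φ(2) = 2 − 1 = 1.

1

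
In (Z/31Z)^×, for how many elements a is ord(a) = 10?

4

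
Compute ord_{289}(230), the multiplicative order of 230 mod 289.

136

ord(230) | φ(289) = φ(17^2) = 17·(17−1) = 272 = 2^4 · 17.
Divisors of 272: 1, 2, 4, 8, 16, 17, 34, 68, 136, 272.
Compute 230^d (mod 289) for the divisors d until we hit 1:
230^1 ≡ 230 (mod 289)
230^2 ≡ 13 (mod 289)
230^4 ≡ 169 (mod 289)
230^8 ≡ 239 (mod 289)
230^16 ≡ 188 (mod 289)
230^17 ≡ 179 (mod 289)
230^34 ≡ 251 (mod 289)
230^68 ≡ 288 (mod 289)
230^136 ≡ 1 (mod 289) ✓
So ord_289(230) = 136.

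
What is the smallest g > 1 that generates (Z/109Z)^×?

6

φ(109) = 109 − 1 = 108 = 2^2 · 3^3.
Test candidates g = 2, 3, … against the prime factors q ∈ {2, 3} of φ(109): g is a generator iff g^(108/q) ≢ 1 for every such q.
g = 2: 2^54 ≡ 108; 2^36 ≡ 1 — hits 1, so not a primitive root.
g = 3: 3^54 ≡ 1 — hits 1, so not a primitive root.
g = 4: 4^54 ≡ 1 — hits 1, so not a primitive root.
g = 5: 5^54 ≡ 1 — hits 1, so not a primitive root.
g = 6: 6^54 ≡ 108; 6^36 ≡ 63 — none is 1, so 6 is a primitive root.
So 6 is the smallest generator of (Z/109Z)^×.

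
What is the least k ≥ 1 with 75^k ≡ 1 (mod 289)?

16

The order of 75 must divide φ(289) = φ(17^2) = 17·(17−1) = 272 = 2^4 · 17.
Divisors of 272: 1, 2, 4, 8, 16, 17, 34, 68, 136, 272.
Check 75^d mod 289 for each divisor in increasing order:
75^1 ≡ 75
75^2 ≡ 134
75^4 ≡ 38
75^8 ≡ 288
75^16 ≡ 1
Hence ord(75) = 16.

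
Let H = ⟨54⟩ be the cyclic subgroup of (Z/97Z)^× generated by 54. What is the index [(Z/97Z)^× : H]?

The order of 54 must divide φ(97) = 97 − 1 = 96 = 2^5 · 3.
Divisors of 96: 1, 2, 3, 4, 6, 8, 12, 16, 24, 32, 48, 96.
Check 54^d mod 97 for each divisor in increasing order:
54^1 ≡ 54 (mod 97)
54^2 ≡ 6 (mod 97)
54^3 ≡ 33 (mod 97)
54^4 ≡ 36 (mod 97)
54^6 ≡ 22 (mod 97)
54^8 ≡ 35 (mod 97)
54^12 ≡ 96 (mod 97)
54^16 ≡ 61 (mod 97)
54^24 ≡ 1 (mod 97) ✓
The order of 54 is 24, so the subgroup it generates has 24 elements.
Index = |(Z/97Z)^×| / |⟨54⟩| = 96 / 24 = 4.

4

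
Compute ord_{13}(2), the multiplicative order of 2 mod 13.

The order of 2 must divide φ(13) = 13 − 1 = 12 = 2^2 · 3.
Divisors of 12: 1, 2, 3, 4, 6, 12.
Compute 2^d (mod 13) for the divisors d until we hit 1:
2^1 ≡ 2 (mod 13)
2^2 ≡ 4 (mod 13)
2^3 ≡ 8 (mod 13)
2^4 ≡ 3 (mod 13)
2^6 ≡ 12 (mod 13)
2^12 ≡ 1 (mod 13) ✓
Hence ord(2) = 12.

12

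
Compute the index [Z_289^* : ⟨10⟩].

1

Since 10 ∈ (Z/289Z)^×, its order divides φ(289) = φ(17^2) = 17·(17−1) = 272 = 2^4 · 17.
Divisors of 272: 1, 2, 4, 8, 16, 17, 34, 68, 136, 272.
Check 10^d mod 289 for each divisor in increasing order:
10^1 ≡ 10 (mod 289)
10^2 ≡ 100 (mod 289)
10^4 ≡ 174 (mod 289)
10^8 ≡ 220 (mod 289)
10^16 ≡ 137 (mod 289)
10^17 ≡ 214 (mod 289)
10^34 ≡ 134 (mod 289)
10^68 ≡ 38 (mod 289)
10^136 ≡ 288 (mod 289)
10^272 ≡ 1 (mod 289) ✓
So ord_289(10) = 272, hence |⟨10⟩| = 272.
Index = |(Z/289Z)^×| / |⟨10⟩| = 272 / 272 = 1.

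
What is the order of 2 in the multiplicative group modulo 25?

20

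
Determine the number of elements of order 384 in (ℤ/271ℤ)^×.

φ(271) = 271 − 1 = 270 = 2 · 3^3 · 5.
(Z/271Z)^× is cyclic (|G| = 270); a cyclic group of order m has exactly φ(d) elements of each order d | m, and none otherwise.
Here 270 is not a multiple of 384, so there are no elements of order 384.

0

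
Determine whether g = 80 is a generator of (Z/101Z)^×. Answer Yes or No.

φ(101) = 101 − 1 = 100 = 2^2 · 5^2.
An element g generates (Z/101Z)^× iff g^(100/q) ≢ 1 (mod 101) for each prime q ∈ {2, 5}.
80^50 ≡ 1 (mod 101)  [q = 2: ≡ 1 ✗]
80^20 ≡ 87 (mod 101)  [q = 5: ≢ 1 ✓]
80^50 ≡ 1 shows ord(80) | 50, strictly less than φ(101); not a primitive root.

No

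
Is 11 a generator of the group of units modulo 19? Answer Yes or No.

No

φ(19) = 19 − 1 = 18 = 2 · 3^2.
It suffices to check that the order of 11 is not a proper divisor of 18: compute 11^(18/q) for q ∈ {2, 3}.
11^9 ≡ 1 (mod 19)  [q = 2: ≡ 1 ✗]
11^6 ≡ 1 (mod 19)  [q = 3: ≡ 1 ✗]
Since 11^9 ≡ 1, the order of 11 divides 9 < 18, so 11 is not a primitive root.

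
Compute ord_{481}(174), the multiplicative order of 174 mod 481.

12

Since 174 ∈ (Z/481Z)^×, its order divides φ(481) = φ(13·37) = (13−1)·(37−1) = 12·36 = 432 = 2^4 · 3^3.
Divisors of 432: 1, 2, 3, 4, 6, 8, 9, 12, 16, 18, 24, 27, 36, 48, 54, 72, 108, 144, 216, 432.
Compute 174^d (mod 481) for the divisors d until we hit 1:
174^1 ≡ 174 (mod 481)
174^2 ≡ 454 (mod 481)
174^3 ≡ 112 (mod 481)
174^4 ≡ 248 (mod 481)
174^6 ≡ 38 (mod 481)
174^8 ≡ 417 (mod 481)
174^9 ≡ 408 (mod 481)
174^12 ≡ 1 (mod 481) ✓
So ord_481(174) = 12.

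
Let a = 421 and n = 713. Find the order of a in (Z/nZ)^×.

The order of 421 must divide φ(713) = φ(23·31) = (23−1)·(31−1) = 22·30 = 660 = 2^2 · 3 · 5 · 11.
Divisors of 660: 1, 2, 3, 4, 5, 6, 10, 11, 12, 15, 20, 22, 30, 33, 44, 55, 60, 66, 110, 132, 165, 220, 330, 660.
Compute 421^d (mod 713) for the divisors d until we hit 1:
421^1 ≡ 421 (mod 713)
421^2 ≡ 417 (mod 713)
421^3 ≡ 159 (mod 713)
421^4 ≡ 630 (mod 713)
421^5 ≡ 707 (mod 713)
421^6 ≡ 326 (mod 713)
421^10 ≡ 36 (mod 713)
421^11 ≡ 183 (mod 713)
421^12 ≡ 39 (mod 713)
421^15 ≡ 497 (mod 713)
421^20 ≡ 583 (mod 713)
421^22 ≡ 691 (mod 713)
421^30 ≡ 311 (mod 713)
421^33 ≡ 252 (mod 713)
421^44 ≡ 484 (mod 713)
421^55 ≡ 160 (mod 713)
421^60 ≡ 466 (mod 713)
421^66 ≡ 47 (mod 713)
421^110 ≡ 645 (mod 713)
421^132 ≡ 70 (mod 713)
421^165 ≡ 528 (mod 713)
421^220 ≡ 346 (mod 713)
421^330 ≡ 1 (mod 713) ✓
Therefore the multiplicative order of 421 modulo 713 is 330.

330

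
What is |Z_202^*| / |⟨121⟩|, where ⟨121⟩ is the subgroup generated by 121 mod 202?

Since 121 ∈ (Z/202Z)^×, its order divides φ(202) = φ(2)·φ(101) = 1·100 = 100 = 2^2 · 5^2.
Divisors of 100: 1, 2, 4, 5, 10, 20, 25, 50, 100.
Compute 121^d (mod 202) for the divisors d until we hit 1:
121^1 ≡ 121
121^2 ≡ 97
121^4 ≡ 117
121^5 ≡ 17
121^10 ≡ 87
121^20 ≡ 95
121^25 ≡ 201
121^50 ≡ 1
So ord_202(121) = 50, hence |⟨121⟩| = 50.
The index is φ(202) / ord(121) = 100 / 50 = 2.

2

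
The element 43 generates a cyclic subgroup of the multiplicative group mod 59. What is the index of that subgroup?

By Lagrange's theorem, ord_59(43) divides φ(59) = 59 − 1 = 58 = 2 · 29.
Divisors of 58: 1, 2, 29, 58.
Test each divisor d:
43^1 ≡ 43 (mod 59)
43^2 ≡ 20 (mod 59)
43^29 ≡ 58 (mod 59)
43^58 ≡ 1 (mod 59) ✓
Thus |⟨43⟩| = ord(43) = 58.
Index = |(Z/59Z)^×| / |⟨43⟩| = 58 / 58 = 1.

1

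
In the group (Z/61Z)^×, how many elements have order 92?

0

φ(61) = 61 − 1 = 60 = 2^2 · 3 · 5.
In a cyclic group of order 60, there are φ(d) elements of order d for each divisor d of 60, and zero for non-divisors.
Here 60 is not a multiple of 92, so there are no elements of order 92.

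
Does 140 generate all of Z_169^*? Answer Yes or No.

φ(169) = φ(13^2) = 13·(13−1) = 156 = 2^2 · 3 · 13.
Test 140^(156/q) mod 169 for each prime factor q of 156:
140^78 ≡ 1 (mod 169)  [q = 2: ≡ 1 ✗]
140^52 ≡ 146 (mod 169)  [q = 3: ≢ 1 ✓]
140^12 ≡ 40 (mod 169)  [q = 13: ≢ 1 ✓]
Since 140^78 ≡ 1, the order of 140 divides 78 < 156, so 140 is not a primitive root.

No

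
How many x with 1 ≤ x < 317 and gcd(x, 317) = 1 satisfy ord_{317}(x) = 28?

0

φ(317) = 317 − 1 = 316 = 2^2 · 79.
In a cyclic group of order 316, there are φ(d) elements of order d for each divisor d of 316, and zero for non-divisors.
Since 28 ∤ 316, the count is 0.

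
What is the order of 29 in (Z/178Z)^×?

88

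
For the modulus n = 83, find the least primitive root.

2

φ(83) = 83 − 1 = 82 = 2 · 41.
g is a primitive root iff g^(82/q) ≢ 1 (mod 83) for each prime q ∈ {2, 41}.
g = 2: 2^41 ≡ 82; 2^2 ≡ 4 — none is 1, so 2 is a primitive root.
So 2 is the smallest generator of (Z/83Z)^×.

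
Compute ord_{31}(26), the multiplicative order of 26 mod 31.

ord(26) | φ(31) = 31 − 1 = 30 = 2 · 3 · 5.
Divisors of 30: 1, 2, 3, 5, 6, 10, 15, 30.
Evaluate successive powers at the divisors of 30:
26^1 ≡ 26 (mod 31)
26^2 ≡ 25 (mod 31)
26^3 ≡ 30 (mod 31)
26^5 ≡ 6 (mod 31)
26^6 ≡ 1 (mod 31) ✓
Hence ord(26) = 6.

6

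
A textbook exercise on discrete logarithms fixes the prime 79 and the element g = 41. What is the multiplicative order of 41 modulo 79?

26

The order of 41 must divide φ(79) = 79 − 1 = 78 = 2 · 3 · 13.
Divisors of 78: 1, 2, 3, 6, 13, 26, 39, 78.
Check 41^d mod 79 for each divisor in increasing order:
41^1 ≡ 41 (mod 79)
41^2 ≡ 22 (mod 79)
41^3 ≡ 33 (mod 79)
41^6 ≡ 62 (mod 79)
41^13 ≡ 78 (mod 79)
41^26 ≡ 1 (mod 79) ✓
So ord_79(41) = 26.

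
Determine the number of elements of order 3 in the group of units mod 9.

φ(9) = φ(3^2) = 3·(3−1) = 6 = 2 · 3.
Since (Z/9Z)^× is cyclic of order 6, the number of elements of order d is φ(d) when d | 6 and 0 otherwise.
3 | 6, and φ(3) = 3 − 1 = 2.

2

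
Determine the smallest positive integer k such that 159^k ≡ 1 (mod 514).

By Lagrange's theorem, ord_514(159) divides φ(514) = φ(2)·φ(257) = 1·256 = 256 = 2^8.
Divisors of 256: 1, 2, 4, 8, 16, 32, 64, 128, 256.
Compute 159^d (mod 514) for the divisors d until we hit 1:
159^1 ≡ 159 (mod 514)
159^2 ≡ 95 (mod 514)
159^4 ≡ 287 (mod 514)
159^8 ≡ 129 (mod 514)
159^16 ≡ 193 (mod 514)
159^32 ≡ 241 (mod 514)
159^64 ≡ 513 (mod 514)
159^128 ≡ 1 (mod 514) ✓
So ord_514(159) = 128.

128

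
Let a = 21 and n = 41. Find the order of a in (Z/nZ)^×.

20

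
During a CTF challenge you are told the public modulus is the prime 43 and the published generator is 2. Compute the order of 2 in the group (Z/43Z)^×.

14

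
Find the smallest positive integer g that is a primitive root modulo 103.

5

φ(103) = 103 − 1 = 102 = 2 · 3 · 17.
Test candidates g = 2, 3, … against the prime factors q ∈ {2, 3, 17} of φ(103): g is a generator iff g^(102/q) ≢ 1 for every such q.
g = 2: 2^51 ≡ 1 — hits 1, so not a primitive root.
g = 3: 3^51 ≡ 102; 3^34 ≡ 1 — hits 1, so not a primitive root.
g = 4: 4^51 ≡ 1 — hits 1, so not a primitive root.
g = 5: 5^51 ≡ 102; 5^34 ≡ 56; 5^6 ≡ 72 — none is 1, so 5 is a primitive root.
The smallest primitive root modulo 103 is 5.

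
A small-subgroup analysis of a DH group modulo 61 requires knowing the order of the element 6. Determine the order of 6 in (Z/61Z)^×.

The order of 6 must divide φ(61) = 61 − 1 = 60 = 2^2 · 3 · 5.
Divisors of 60: 1, 2, 3, 4, 5, 6, 10, 12, 15, 20, 30, 60.
Evaluate successive powers at the divisors of 60:
6^1 ≡ 6
6^2 ≡ 36
6^3 ≡ 33
6^4 ≡ 15
6^5 ≡ 29
6^6 ≡ 52
6^10 ≡ 48
6^12 ≡ 20
6^15 ≡ 50
6^20 ≡ 47
6^30 ≡ 60
6^60 ≡ 1
So ord_61(6) = 60.

60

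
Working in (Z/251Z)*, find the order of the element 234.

Since 234 ∈ (Z/251Z)^×, its order divides φ(251) = 251 − 1 = 250 = 2 · 5^3.
Divisors of 250: 1, 2, 5, 10, 25, 50, 125, 250.
Test each divisor d:
234^1 ≡ 234 (mod 251)
234^2 ≡ 38 (mod 251)
234^5 ≡ 50 (mod 251)
234^10 ≡ 241 (mod 251)
234^25 ≡ 231 (mod 251)
234^50 ≡ 149 (mod 251)
234^125 ≡ 250 (mod 251)
234^250 ≡ 1 (mod 251) ✓
Hence ord(234) = 250.

250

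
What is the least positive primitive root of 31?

3

φ(31) = 31 − 1 = 30 = 2 · 3 · 5.
Test candidates g = 2, 3, … against the prime factors q ∈ {2, 3, 5} of φ(31): g is a generator iff g^(30/q) ≢ 1 for every such q.
g = 2: 2^15 ≡ 1 — hits 1, so not a primitive root.
g = 3: 3^15 ≡ 30; 3^10 ≡ 25; 3^6 ≡ 16 — none is 1, so 3 is a primitive root.
The smallest primitive root modulo 31 is 3.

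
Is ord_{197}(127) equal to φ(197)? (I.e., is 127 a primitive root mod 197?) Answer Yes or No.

φ(197) = 197 − 1 = 196 = 2^2 · 7^2.
Test 127^(196/q) mod 197 for each prime factor q of 196:
127^98 ≡ 1 (mod 197)  [q = 2: ≡ 1 ✗]
127^28 ≡ 114 (mod 197)  [q = 7: ≢ 1 ✓]
127^98 ≡ 1 shows ord(127) | 98, strictly less than φ(197); not a primitive root.

No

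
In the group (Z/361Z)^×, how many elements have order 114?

φ(361) = φ(19^2) = 19·(19−1) = 342 = 2 · 3^2 · 19.
In a cyclic group of order 342, there are φ(d) elements of order d for each divisor d of 342, and zero for non-divisors.
114 = 2 · 3 · 19 divides 342, and φ(114) = 36.

36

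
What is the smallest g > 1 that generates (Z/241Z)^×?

φ(241) = 241 − 1 = 240 = 2^4 · 3 · 5.
Test candidates g = 2, 3, … against the prime factors q ∈ {2, 3, 5} of φ(241): g is a generator iff g^(240/q) ≢ 1 for every such q.
g = 2: 2^120 ≡ 1 — hits 1, so not a primitive root.
g = 3: 3^120 ≡ 1 — hits 1, so not a primitive root.
g = 4: 4^120 ≡ 1 — hits 1, so not a primitive root.
g = 5: 5^120 ≡ 1 — hits 1, so not a primitive root.
g = 6: 6^120 ≡ 1 — hits 1, so not a primitive root.
g = 7: 7^120 ≡ 240; 7^80 ≡ 15; 7^48 ≡ 91 — none is 1, so 7 is a primitive root.
The smallest primitive root modulo 241 is 7.

7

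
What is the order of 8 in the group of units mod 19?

ord(8) | φ(19) = 19 − 1 = 18 = 2 · 3^2.
Divisors of 18: 1, 2, 3, 6, 9, 18.
Evaluate successive powers at the divisors of 18:
8^1 ≡ 8 (mod 19)
8^2 ≡ 7 (mod 19)
8^3 ≡ 18 (mod 19)
8^6 ≡ 1 (mod 19) ✓
The smallest such exponent is 6, so the order of 8 is 6.

6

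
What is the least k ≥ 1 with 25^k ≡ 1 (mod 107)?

53

By Lagrange's theorem, ord_107(25) divides φ(107) = 107 − 1 = 106 = 2 · 53.
Divisors of 106: 1, 2, 53, 106.
Evaluate successive powers at the divisors of 106:
25^1 ≡ 25
25^2 ≡ 90
25^53 ≡ 1
The smallest such exponent is 53, so the order of 25 is 53.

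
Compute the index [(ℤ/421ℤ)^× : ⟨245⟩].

ord(245) | φ(421) = 421 − 1 = 420 = 2^2 · 3 · 5 · 7.
Divisors of 420: 1, 2, 3, 4, 5, 6, 7, 10, 12, 14, 15, 20, 21, 28, 30, 35, 42, 60, 70, 84, 105, 140, 210, 420.
Evaluate successive powers at the divisors of 420:
245^1 ≡ 245
245^2 ≡ 243
245^3 ≡ 174
245^4 ≡ 109
245^5 ≡ 182
245^6 ≡ 385
245^7 ≡ 21
245^10 ≡ 286
245^12 ≡ 33
245^14 ≡ 20
245^15 ≡ 269
245^20 ≡ 122
245^21 ≡ 420
245^28 ≡ 400
245^30 ≡ 370
245^35 ≡ 401
245^42 ≡ 1
Thus |⟨245⟩| = ord(245) = 42.
Index = |(Z/421Z)^×| / |⟨245⟩| = 420 / 42 = 10.

10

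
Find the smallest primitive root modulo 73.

5

φ(73) = 73 − 1 = 72 = 2^3 · 3^2.
g is a primitive root iff g^(72/q) ≢ 1 (mod 73) for each prime q ∈ {2, 3}.
g = 2: 2^36 ≡ 1 — hits 1, so not a primitive root.
g = 3: 3^36 ≡ 1 — hits 1, so not a primitive root.
g = 4: 4^36 ≡ 1 — hits 1, so not a primitive root.
g = 5: 5^36 ≡ 72; 5^24 ≡ 8 — none is 1, so 5 is a primitive root.
Hence the least primitive root of 73 is 5.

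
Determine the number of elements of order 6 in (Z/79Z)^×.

2

φ(79) = 79 − 1 = 78 = 2 · 3 · 13.
(Z/79Z)^× is cyclic (|G| = 78); a cyclic group of order m has exactly φ(d) elements of each order d | m, and none otherwise.
6 = 2 · 3 divides 78, and φ(6) = 2.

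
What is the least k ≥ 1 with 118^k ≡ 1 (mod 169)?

13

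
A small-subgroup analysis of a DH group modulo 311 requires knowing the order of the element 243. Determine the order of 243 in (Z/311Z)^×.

31

Since 243 ∈ (Z/311Z)^×, its order divides φ(311) = 311 − 1 = 310 = 2 · 5 · 31.
Divisors of 310: 1, 2, 5, 10, 31, 62, 155, 310.
Compute 243^d (mod 311) for the divisors d until we hit 1:
243^1 ≡ 243 (mod 311)
243^2 ≡ 270 (mod 311)
243^5 ≡ 140 (mod 311)
243^10 ≡ 7 (mod 311)
243^31 ≡ 1 (mod 311) ✓
The smallest such exponent is 31, so the order of 243 is 31.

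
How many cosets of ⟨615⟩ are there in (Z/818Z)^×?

ord(615) | φ(818) = φ(2)·φ(409) = 1·408 = 408 = 2^3 · 3 · 17.
Divisors of 408: 1, 2, 3, 4, 6, 8, 12, 17, 24, 34, 51, 68, 102, 136, 204, 408.
Check 615^d mod 818 for each divisor in increasing order:
615^1 ≡ 615 (mod 818)
615^2 ≡ 309 (mod 818)
615^3 ≡ 259 (mod 818)
615^4 ≡ 593 (mod 818)
615^6 ≡ 5 (mod 818)
615^8 ≡ 727 (mod 818)
615^12 ≡ 25 (mod 818)
615^17 ≡ 765 (mod 818)
615^24 ≡ 625 (mod 818)
615^34 ≡ 355 (mod 818)
615^51 ≡ 817 (mod 818)
615^68 ≡ 53 (mod 818)
615^102 ≡ 1 (mod 818) ✓
So ord_818(615) = 102, hence |⟨615⟩| = 102.
[(Z/818Z)^× : ⟨615⟩] = 408/102 = 4.

4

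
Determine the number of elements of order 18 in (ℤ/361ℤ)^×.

6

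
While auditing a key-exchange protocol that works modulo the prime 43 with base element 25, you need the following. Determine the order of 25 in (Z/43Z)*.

21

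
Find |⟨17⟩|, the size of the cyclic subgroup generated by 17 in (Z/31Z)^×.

30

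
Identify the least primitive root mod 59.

2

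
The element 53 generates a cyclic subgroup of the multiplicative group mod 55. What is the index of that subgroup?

2

By Lagrange's theorem, ord_55(53) divides φ(55) = φ(5·11) = (5−1)·(11−1) = 4·10 = 40 = 2^3 · 5.
Divisors of 40: 1, 2, 4, 5, 8, 10, 20, 40.
Evaluate successive powers at the divisors of 40:
53^1 ≡ 53
53^2 ≡ 4
53^4 ≡ 16
53^5 ≡ 23
53^8 ≡ 36
53^10 ≡ 34
53^20 ≡ 1
So ord_55(53) = 20, hence |⟨53⟩| = 20.
Index = |(Z/55Z)^×| / |⟨53⟩| = 40 / 20 = 2.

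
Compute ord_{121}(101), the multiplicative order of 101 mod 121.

110

By Lagrange's theorem, ord_121(101) divides φ(121) = φ(11^2) = 11·(11−1) = 110 = 2 · 5 · 11.
Divisors of 110: 1, 2, 5, 10, 11, 22, 55, 110.
Compute 101^d (mod 121) for the divisors d until we hit 1:
101^1 ≡ 101
101^2 ≡ 37
101^5 ≡ 87
101^10 ≡ 67
101^11 ≡ 112
101^22 ≡ 81
101^55 ≡ 120
101^110 ≡ 1
The smallest such exponent is 110, so the order of 101 is 110.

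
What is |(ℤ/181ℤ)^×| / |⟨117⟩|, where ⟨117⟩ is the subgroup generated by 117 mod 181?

Since 117 ∈ (Z/181Z)^×, its order divides φ(181) = 181 − 1 = 180 = 2^2 · 3^2 · 5.
Divisors of 180: 1, 2, 3, 4, 5, 6, 9, 10, 12, 15, 18, 20, 30, 36, 45, 60, 90, 180.
Check 117^d mod 181 for each divisor in increasing order:
117^1 ≡ 117
117^2 ≡ 114
117^3 ≡ 125
117^4 ≡ 145
117^5 ≡ 132
117^6 ≡ 59
117^9 ≡ 135
117^10 ≡ 48
117^12 ≡ 42
117^15 ≡ 1
The order of 117 is 15, so the subgroup it generates has 15 elements.
[(Z/181Z)^× : ⟨117⟩] = 180/15 = 12.

12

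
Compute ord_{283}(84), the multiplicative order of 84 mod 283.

Since 84 ∈ (Z/283Z)^×, its order divides φ(283) = 283 − 1 = 282 = 2 · 3 · 47.
Divisors of 282: 1, 2, 3, 6, 47, 94, 141, 282.
Check 84^d mod 283 for each divisor in increasing order:
84^1 ≡ 84 (mod 283)
84^2 ≡ 264 (mod 283)
84^3 ≡ 102 (mod 283)
84^6 ≡ 216 (mod 283)
84^47 ≡ 282 (mod 283)
84^94 ≡ 1 (mod 283) ✓
The smallest such exponent is 94, so the order of 84 is 94.

94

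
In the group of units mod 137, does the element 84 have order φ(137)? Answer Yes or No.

φ(137) = 137 − 1 = 136 = 2^3 · 17.
84 is a primitive root mod 137 iff 84^(φ(137)/q) ≢ 1 for every prime q | φ(137), i.e. q ∈ {2, 17}.
84^68 ≡ 136 (mod 137)  [q = 2: ≢ 1 ✓]
84^8 ≡ 60 (mod 137)  [q = 17: ≢ 1 ✓]
Every test exponent gives a nontrivial residue, hence 84 generates the full group.

Yes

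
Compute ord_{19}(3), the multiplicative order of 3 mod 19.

Since 3 ∈ (Z/19Z)^×, its order divides φ(19) = 19 − 1 = 18 = 2 · 3^2.
Divisors of 18: 1, 2, 3, 6, 9, 18.
Test each divisor d:
3^1 ≡ 3
3^2 ≡ 9
3^3 ≡ 8
3^6 ≡ 7
3^9 ≡ 18
3^18 ≡ 1
The smallest such exponent is 18, so the order of 3 is 18.

18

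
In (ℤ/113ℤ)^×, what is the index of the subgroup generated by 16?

16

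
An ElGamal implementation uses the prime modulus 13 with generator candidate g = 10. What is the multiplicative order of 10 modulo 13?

6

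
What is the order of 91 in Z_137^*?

136

The order of 91 must divide φ(137) = 137 − 1 = 136 = 2^3 · 17.
Divisors of 136: 1, 2, 4, 8, 17, 34, 68, 136.
Check 91^d mod 137 for each divisor in increasing order:
91^1 ≡ 91
91^2 ≡ 61
91^4 ≡ 22
91^8 ≡ 73
91^17 ≡ 96
91^34 ≡ 37
91^68 ≡ 136
91^136 ≡ 1
The smallest such exponent is 136, so the order of 91 is 136.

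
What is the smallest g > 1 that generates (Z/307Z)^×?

φ(307) = 307 − 1 = 306 = 2 · 3^2 · 17.
Test candidates g = 2, 3, … against the prime factors q ∈ {2, 3, 17} of φ(307): g is a generator iff g^(306/q) ≢ 1 for every such q.
g = 2: 2^153 ≡ 306; 2^102 ≡ 1 — hits 1, so not a primitive root.
g = 3: 3^153 ≡ 306; 3^102 ≡ 1 — hits 1, so not a primitive root.
g = 4: 4^153 ≡ 1 — hits 1, so not a primitive root.
g = 5: 5^153 ≡ 306; 5^102 ≡ 289; 5^18 ≡ 81 — none is 1, so 5 is a primitive root.
Hence the least primitive root of 307 is 5.

5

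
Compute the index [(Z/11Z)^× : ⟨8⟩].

1

ord(8) | φ(11) = 11 − 1 = 10 = 2 · 5.
Divisors of 10: 1, 2, 5, 10.
Test each divisor d:
8^1 ≡ 8 (mod 11)
8^2 ≡ 9 (mod 11)
8^5 ≡ 10 (mod 11)
8^10 ≡ 1 (mod 11) ✓
Thus |⟨8⟩| = ord(8) = 10.
[(Z/11Z)^× : ⟨8⟩] = 10/10 = 1.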